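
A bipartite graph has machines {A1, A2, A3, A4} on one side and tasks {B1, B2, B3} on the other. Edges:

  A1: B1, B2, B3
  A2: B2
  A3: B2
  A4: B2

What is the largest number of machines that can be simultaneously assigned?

Unit-capacity flow: source→left, listed edges, right→sink; max matching = max flow.
Augmenting path A1→B1 (+1); matched 1.
Augmenting path A2→B2 (+1); matched 2.
No augmenting path remains; maximum matching = 2.
König certificate: {A1, B2} is a vertex cover of size 2 (every listed pair touches it), so no matching can be larger.

2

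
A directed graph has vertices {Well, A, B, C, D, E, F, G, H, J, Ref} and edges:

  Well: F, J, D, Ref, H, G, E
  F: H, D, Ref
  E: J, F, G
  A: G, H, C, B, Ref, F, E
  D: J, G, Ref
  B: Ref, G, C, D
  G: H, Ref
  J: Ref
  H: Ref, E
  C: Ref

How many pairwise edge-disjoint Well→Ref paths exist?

Assign every edge capacity 1; by Menger, the answer equals the max flow.
Path Well→Ref (+1); total 1.
Path Well→D→Ref (+1); total 2.
Path Well→F→Ref (+1); total 3.
Path Well→G→Ref (+1); total 4.
Path Well→H→Ref (+1); total 5.
Path Well→J→Ref (+1); total 6.
No residual Well→Ref path; max flow = 6.
Certifying cut of size 6: {D→Ref, F→Ref, G→Ref, H→Ref, J→Ref, Well→Ref}.

6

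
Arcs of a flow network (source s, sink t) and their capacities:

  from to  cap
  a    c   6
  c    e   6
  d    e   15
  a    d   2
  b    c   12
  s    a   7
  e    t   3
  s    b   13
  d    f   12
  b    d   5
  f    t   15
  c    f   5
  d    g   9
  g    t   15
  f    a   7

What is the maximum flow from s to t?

Augment s→a→c→e→t: bottleneck 3, flow now 3.
Augment s→a→c→f→t: bottleneck 3, flow now 6.
Augment s→a→d→f→t: bottleneck 1, flow now 7.
Augment s→b→c→f→t: bottleneck 2, flow now 9.
Augment s→b→d→f→t: bottleneck 5, flow now 14.
Augment s→b→c→a→d→f→t: bottleneck 1, flow now 15. (uses reverse residual edge)
No augmenting path remains; maximum flow = 15.
In the residual graph, reachable from s: {s, a, b, c, e}.
Min-cut edges: a→d (2), b→d (5), c→f (5), e→t (3); capacity 2 + 5 + 5 + 3 = 15.
This cut is saturated, so no flow can exceed 15.

15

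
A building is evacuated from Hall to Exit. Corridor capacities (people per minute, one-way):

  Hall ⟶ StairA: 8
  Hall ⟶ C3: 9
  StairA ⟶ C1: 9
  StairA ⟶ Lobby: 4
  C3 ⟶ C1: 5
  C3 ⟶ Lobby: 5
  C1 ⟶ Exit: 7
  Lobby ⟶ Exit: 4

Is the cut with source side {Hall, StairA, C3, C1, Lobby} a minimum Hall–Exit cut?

Given cut capacity: 7 + 4 = 11.
Augment Hall→StairA→C1→Exit: bottleneck 7, flow now 7.
Augment Hall→StairA→Lobby→Exit: bottleneck 1, flow now 8.
Augment Hall→C3→Lobby→Exit: bottleneck 3, flow now 11.
No augmenting path remains; maximum flow = 11.
Cut capacity 11 equals the max flow, so it is a minimum cut.

Yes — it is a minimum cut (capacity 11).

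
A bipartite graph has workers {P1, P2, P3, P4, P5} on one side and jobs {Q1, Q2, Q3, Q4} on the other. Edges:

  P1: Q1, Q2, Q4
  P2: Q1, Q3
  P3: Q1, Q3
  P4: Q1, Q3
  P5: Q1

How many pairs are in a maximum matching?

Unit-capacity flow: source→left, listed edges, right→sink; max matching = max flow.
Augmenting path P1→Q1 (+1); matched 1.
Augmenting path P2→Q3 (+1); matched 2.
Augmenting path P3→Q1→P1→Q2 (+1); matched 3.
No augmenting path remains; maximum matching = 3.
König certificate: {P1, Q1, Q3} is a vertex cover of size 3 (every listed pair touches it), so no matching can be larger.

3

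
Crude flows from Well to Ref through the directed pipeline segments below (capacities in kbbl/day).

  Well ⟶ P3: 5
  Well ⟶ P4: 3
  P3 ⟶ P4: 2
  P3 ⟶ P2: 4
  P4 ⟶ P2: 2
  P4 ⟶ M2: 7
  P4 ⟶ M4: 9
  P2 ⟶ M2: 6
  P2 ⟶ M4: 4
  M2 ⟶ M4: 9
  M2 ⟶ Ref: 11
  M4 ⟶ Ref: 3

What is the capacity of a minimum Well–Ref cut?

Augment Well→P4→M2→Ref: bottleneck 3, flow now 3.
Augment Well→P3→P4→M2→Ref: bottleneck 2, flow now 5.
Augment Well→P3→P2→M2→Ref: bottleneck 3, flow now 8.
No augmenting path remains; maximum flow = 8.
By max-flow min-cut, the minimum cut capacity equals the max flow.
In the residual graph, reachable from Well: {Well}.
Min-cut edges: Well→P3 (5), Well→P4 (3); capacity 5 + 3 = 8.

8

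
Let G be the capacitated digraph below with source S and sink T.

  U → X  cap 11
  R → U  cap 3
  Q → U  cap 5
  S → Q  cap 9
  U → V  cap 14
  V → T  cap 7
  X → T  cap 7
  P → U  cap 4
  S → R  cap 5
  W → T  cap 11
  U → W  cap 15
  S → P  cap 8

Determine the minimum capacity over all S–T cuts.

12

Augment S→P→U→V→T: bottleneck 4, flow now 4.
Augment S→Q→U→V→T: bottleneck 3, flow now 7.
Augment S→Q→U→W→T: bottleneck 2, flow now 9.
Augment S→R→U→W→T: bottleneck 3, flow now 12.
No augmenting path remains; maximum flow = 12.
By max-flow min-cut, the minimum cut capacity equals the max flow.
In the residual graph, reachable from S: {S, P, Q, R}.
Min-cut edges: P→U (4), Q→U (5), R→U (3); capacity 4 + 5 + 3 = 12.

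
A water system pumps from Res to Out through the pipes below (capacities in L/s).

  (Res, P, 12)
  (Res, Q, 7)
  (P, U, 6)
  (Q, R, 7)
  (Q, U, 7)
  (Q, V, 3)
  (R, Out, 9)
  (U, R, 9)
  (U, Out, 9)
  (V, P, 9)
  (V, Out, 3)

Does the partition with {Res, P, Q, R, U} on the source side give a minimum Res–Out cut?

Given cut capacity: 3 + 9 + 9 = 21.
Augment Res→P→U→Out: bottleneck 6, flow now 6.
Augment Res→Q→R→Out: bottleneck 7, flow now 13.
No augmenting path remains; maximum flow = 13.
In the residual graph, reachable from Res: {Res, P}.
Min-cut edges: Res→Q (7), P→U (6); capacity 7 + 6 = 13.
Cut capacity 21 exceeds the max flow 13, so it is not minimum.

No — its capacity is 21, but the minimum cut has capacity 13.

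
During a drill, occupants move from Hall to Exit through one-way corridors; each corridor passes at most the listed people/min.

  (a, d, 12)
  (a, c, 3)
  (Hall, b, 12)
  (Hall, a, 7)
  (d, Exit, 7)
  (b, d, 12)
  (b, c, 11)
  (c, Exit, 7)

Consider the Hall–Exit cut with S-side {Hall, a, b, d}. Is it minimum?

No — its capacity is 21, but the minimum cut has capacity 14.

Given cut capacity: 3 + 11 + 7 = 21.
Augment Hall→a→c→Exit: bottleneck 3, flow now 3.
Augment Hall→a→d→Exit: bottleneck 4, flow now 7.
Augment Hall→b→c→Exit: bottleneck 4, flow now 11.
Augment Hall→b→d→Exit: bottleneck 3, flow now 14.
No augmenting path remains; maximum flow = 14.
In the residual graph, reachable from Hall: {Hall, a, b, c, d}.
Min-cut edges: c→Exit (7), d→Exit (7); capacity 7 + 7 = 14.
Cut capacity 21 exceeds the max flow 14, so it is not minimum.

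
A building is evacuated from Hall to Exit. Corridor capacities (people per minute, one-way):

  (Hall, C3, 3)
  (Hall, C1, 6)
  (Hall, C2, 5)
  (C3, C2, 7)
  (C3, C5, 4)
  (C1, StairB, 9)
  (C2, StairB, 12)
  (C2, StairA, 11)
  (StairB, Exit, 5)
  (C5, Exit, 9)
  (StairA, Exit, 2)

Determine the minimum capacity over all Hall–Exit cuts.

10

Augment Hall→C3→C5→Exit: bottleneck 3, flow now 3.
Augment Hall→C1→StairB→Exit: bottleneck 5, flow now 8.
Augment Hall→C2→StairA→Exit: bottleneck 2, flow now 10.
No augmenting path remains; maximum flow = 10.
By max-flow min-cut, the minimum cut capacity equals the max flow.
In the residual graph, reachable from Hall: {Hall, C1, C2, StairB, StairA}.
Min-cut edges: Hall→C3 (3), StairB→Exit (5), StairA→Exit (2); capacity 3 + 5 + 2 = 10.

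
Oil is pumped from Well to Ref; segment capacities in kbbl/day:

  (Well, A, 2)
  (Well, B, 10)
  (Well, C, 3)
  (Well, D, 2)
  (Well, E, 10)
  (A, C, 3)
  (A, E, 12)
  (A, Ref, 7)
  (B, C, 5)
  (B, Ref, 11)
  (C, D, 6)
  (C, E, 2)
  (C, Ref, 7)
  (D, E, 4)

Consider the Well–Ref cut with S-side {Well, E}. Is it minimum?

Given cut capacity: 2 + 10 + 3 + 2 = 17.
Augment Well→A→Ref: bottleneck 2, flow now 2.
Augment Well→B→Ref: bottleneck 10, flow now 12.
Augment Well→C→Ref: bottleneck 3, flow now 15.
No augmenting path remains; maximum flow = 15.
In the residual graph, reachable from Well: {Well, D, E}.
Min-cut edges: Well→A (2), Well→B (10), Well→C (3); capacity 2 + 10 + 3 = 15.
Cut capacity 17 exceeds the max flow 15, so it is not minimum.

No — its capacity is 17, but the minimum cut has capacity 15.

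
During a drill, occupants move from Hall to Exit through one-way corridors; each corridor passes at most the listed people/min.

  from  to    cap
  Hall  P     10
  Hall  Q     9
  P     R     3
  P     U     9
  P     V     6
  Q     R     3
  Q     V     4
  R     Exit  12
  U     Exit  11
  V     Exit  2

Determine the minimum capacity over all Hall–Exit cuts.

15

Augment Hall→P→R→Exit: bottleneck 3, flow now 3.
Augment Hall→P→U→Exit: bottleneck 7, flow now 10.
Augment Hall→Q→R→Exit: bottleneck 3, flow now 13.
Augment Hall→Q→V→Exit: bottleneck 2, flow now 15.
No augmenting path remains; maximum flow = 15.
By max-flow min-cut, the minimum cut capacity equals the max flow.
In the residual graph, reachable from Hall: {Hall, Q, V}.
Min-cut edges: Hall→P (10), Q→R (3), V→Exit (2); capacity 10 + 3 + 2 = 15.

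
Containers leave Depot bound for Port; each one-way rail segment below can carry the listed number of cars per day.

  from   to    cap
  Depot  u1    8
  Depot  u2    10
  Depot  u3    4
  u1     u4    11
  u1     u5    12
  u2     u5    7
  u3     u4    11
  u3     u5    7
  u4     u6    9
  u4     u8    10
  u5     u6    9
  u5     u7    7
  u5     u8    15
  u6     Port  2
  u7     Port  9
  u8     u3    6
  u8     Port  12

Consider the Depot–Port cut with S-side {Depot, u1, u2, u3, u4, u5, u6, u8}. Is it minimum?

Given cut capacity: 7 + 2 + 12 = 21.
Augment Depot→u1→u4→u6→Port: bottleneck 2, flow now 2.
Augment Depot→u1→u4→u8→Port: bottleneck 6, flow now 8.
Augment Depot→u2→u5→u7→Port: bottleneck 7, flow now 15.
Augment Depot→u3→u4→u8→Port: bottleneck 4, flow now 19.
No augmenting path remains; maximum flow = 19.
In the residual graph, reachable from Depot: {Depot, u2}.
Min-cut edges: Depot→u1 (8), Depot→u3 (4), u2→u5 (7); capacity 8 + 4 + 7 = 19.
Cut capacity 21 exceeds the max flow 19, so it is not minimum.

No — its capacity is 21, but the minimum cut has capacity 19.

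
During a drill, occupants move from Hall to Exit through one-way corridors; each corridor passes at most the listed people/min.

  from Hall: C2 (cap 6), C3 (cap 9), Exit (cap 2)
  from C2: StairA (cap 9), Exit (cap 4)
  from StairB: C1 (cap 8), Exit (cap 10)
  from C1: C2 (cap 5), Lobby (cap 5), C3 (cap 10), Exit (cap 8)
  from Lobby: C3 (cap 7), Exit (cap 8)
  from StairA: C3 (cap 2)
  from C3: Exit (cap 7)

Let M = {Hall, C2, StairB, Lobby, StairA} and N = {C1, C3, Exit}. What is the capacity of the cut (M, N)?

50

Edges leaving {Hall, C2, StairB, Lobby, StairA}: Hall→C3 (9), Hall→Exit (2), C2→Exit (4), StairB→C1 (8), StairB→Exit (10), Lobby→C3 (7), Lobby→Exit (8), StairA→C3 (2).
Cut capacity = 9 + 2 + 4 + 8 + 10 + 7 + 8 + 2 = 50.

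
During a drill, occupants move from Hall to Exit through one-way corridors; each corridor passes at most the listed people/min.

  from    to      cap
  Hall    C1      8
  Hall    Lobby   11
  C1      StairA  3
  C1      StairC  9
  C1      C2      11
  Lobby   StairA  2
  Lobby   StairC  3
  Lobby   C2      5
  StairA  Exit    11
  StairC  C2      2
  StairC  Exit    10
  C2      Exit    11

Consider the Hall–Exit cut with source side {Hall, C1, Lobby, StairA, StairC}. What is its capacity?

Edges leaving {Hall, C1, Lobby, StairA, StairC}: C1→C2 (11), Lobby→C2 (5), StairA→Exit (11), StairC→C2 (2), StairC→Exit (10).
Cut capacity = 11 + 5 + 11 + 2 + 10 = 39.

39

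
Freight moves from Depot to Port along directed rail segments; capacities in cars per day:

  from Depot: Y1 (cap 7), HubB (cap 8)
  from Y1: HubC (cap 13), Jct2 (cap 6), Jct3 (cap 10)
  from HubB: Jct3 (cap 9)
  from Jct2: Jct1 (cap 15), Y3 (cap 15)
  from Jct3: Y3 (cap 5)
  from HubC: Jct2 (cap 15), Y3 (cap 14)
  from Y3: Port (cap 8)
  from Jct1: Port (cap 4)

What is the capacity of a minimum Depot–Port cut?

Augment Depot→Y1→Jct2→Y3→Port: bottleneck 6, flow now 6.
Augment Depot→Y1→Jct3→Y3→Port: bottleneck 1, flow now 7.
Augment Depot→HubB→Jct3→Y3→Port: bottleneck 1, flow now 8.
Augment Depot→HubB→Jct3→Y3→Jct2→Jct1→Port: bottleneck 3, flow now 11. (uses reverse residual edge)
Augment Depot→HubB→Jct3→Y1→HubC→Jct2→Jct1→Port: bottleneck 1, flow now 12. (uses reverse residual edge)
No augmenting path remains; maximum flow = 12.
By max-flow min-cut, the minimum cut capacity equals the max flow.
In the residual graph, reachable from Depot: {Depot, HubB, Jct3}.
Min-cut edges: Depot→Y1 (7), Jct3→Y3 (5); capacity 7 + 5 = 12.

12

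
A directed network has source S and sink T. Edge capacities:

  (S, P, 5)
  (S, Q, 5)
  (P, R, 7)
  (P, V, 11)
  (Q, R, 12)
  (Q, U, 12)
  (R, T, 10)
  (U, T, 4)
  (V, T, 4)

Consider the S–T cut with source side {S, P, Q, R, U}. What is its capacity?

25

Edges leaving {S, P, Q, R, U}: P→V (11), R→T (10), U→T (4).
Cut capacity = 11 + 10 + 4 = 25.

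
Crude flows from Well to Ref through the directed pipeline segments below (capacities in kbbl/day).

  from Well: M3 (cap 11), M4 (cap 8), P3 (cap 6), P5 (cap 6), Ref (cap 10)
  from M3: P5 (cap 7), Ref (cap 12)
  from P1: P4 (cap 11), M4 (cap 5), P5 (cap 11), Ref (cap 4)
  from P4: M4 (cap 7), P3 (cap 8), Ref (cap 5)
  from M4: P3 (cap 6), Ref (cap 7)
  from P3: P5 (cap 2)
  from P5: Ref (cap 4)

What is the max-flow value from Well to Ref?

Augment Well→Ref: bottleneck 10, flow now 10.
Augment Well→M3→Ref: bottleneck 11, flow now 21.
Augment Well→M4→Ref: bottleneck 7, flow now 28.
Augment Well→P5→Ref: bottleneck 4, flow now 32.
No augmenting path remains; maximum flow = 32.
In the residual graph, reachable from Well: {Well, M4, P3, P5}.
Min-cut edges: Well→M3 (11), Well→Ref (10), M4→Ref (7), P5→Ref (4); capacity 11 + 10 + 7 + 4 = 32.
This cut is saturated, so no flow can exceed 32.

32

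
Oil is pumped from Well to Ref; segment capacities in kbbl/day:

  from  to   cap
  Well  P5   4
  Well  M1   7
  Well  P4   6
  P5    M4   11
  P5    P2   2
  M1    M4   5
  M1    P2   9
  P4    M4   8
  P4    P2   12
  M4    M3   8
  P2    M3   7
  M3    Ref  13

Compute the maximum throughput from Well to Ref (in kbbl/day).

13

Augment Well→P5→M4→M3→Ref: bottleneck 4, flow now 4.
Augment Well→M1→M4→M3→Ref: bottleneck 4, flow now 8.
Augment Well→M1→P2→M3→Ref: bottleneck 3, flow now 11.
Augment Well→P4→P2→M3→Ref: bottleneck 2, flow now 13.
No augmenting path remains; maximum flow = 13.
In the residual graph, reachable from Well: {Well, P5, M1, P4, M4, P2, M3}.
Min-cut edges: M3→Ref (13); capacity 13 = 13.
This cut is saturated, so no flow can exceed 13.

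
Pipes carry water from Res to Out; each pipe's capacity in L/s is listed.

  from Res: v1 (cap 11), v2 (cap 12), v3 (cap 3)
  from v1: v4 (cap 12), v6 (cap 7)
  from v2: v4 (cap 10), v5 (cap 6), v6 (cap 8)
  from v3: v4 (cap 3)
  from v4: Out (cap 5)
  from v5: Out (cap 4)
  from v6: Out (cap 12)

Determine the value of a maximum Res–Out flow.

21

Augment Res→v1→v4→Out: bottleneck 5, flow now 5.
Augment Res→v1→v6→Out: bottleneck 6, flow now 11.
Augment Res→v2→v5→Out: bottleneck 4, flow now 15.
Augment Res→v2→v6→Out: bottleneck 6, flow now 21.
No augmenting path remains; maximum flow = 21.
In the residual graph, reachable from Res: {Res, v1, v2, v3, v4, v5, v6}.
Min-cut edges: v4→Out (5), v5→Out (4), v6→Out (12); capacity 5 + 4 + 12 = 21.
This cut is saturated, so no flow can exceed 21.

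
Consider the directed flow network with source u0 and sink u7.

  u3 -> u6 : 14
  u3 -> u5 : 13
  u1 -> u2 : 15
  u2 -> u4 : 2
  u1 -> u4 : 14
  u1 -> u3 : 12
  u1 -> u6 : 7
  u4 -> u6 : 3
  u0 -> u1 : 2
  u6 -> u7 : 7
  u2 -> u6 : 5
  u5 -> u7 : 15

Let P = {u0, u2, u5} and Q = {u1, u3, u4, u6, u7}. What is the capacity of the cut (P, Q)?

24

Edges leaving {u0, u2, u5}: u0→u1 (2), u2→u4 (2), u2→u6 (5), u5→u7 (15).
Cut capacity = 2 + 2 + 5 + 15 = 24.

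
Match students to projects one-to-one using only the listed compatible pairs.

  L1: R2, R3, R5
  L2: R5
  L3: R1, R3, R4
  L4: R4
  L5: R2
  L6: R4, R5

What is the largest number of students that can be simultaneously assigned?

5

Unit-capacity flow: source→left, listed edges, right→sink; max matching = max flow.
Augmenting path L1→R2 (+1); matched 1.
Augmenting path L2→R5 (+1); matched 2.
Augmenting path L3→R1 (+1); matched 3.
Augmenting path L4→R4 (+1); matched 4.
Augmenting path L5→R2→L1→R3 (+1); matched 5.
No augmenting path remains; maximum matching = 5.
König certificate: {L1, L3, L5, R4, R5} is a vertex cover of size 5 (every listed pair touches it), so no matching can be larger.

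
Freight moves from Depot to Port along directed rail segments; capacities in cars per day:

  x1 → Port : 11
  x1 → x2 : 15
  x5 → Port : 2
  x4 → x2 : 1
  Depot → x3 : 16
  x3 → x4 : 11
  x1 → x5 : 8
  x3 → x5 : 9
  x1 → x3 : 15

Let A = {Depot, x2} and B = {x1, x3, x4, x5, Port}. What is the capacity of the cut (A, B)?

16

Edges leaving {Depot, x2}: Depot→x3 (16).
Cut capacity = 16 = 16.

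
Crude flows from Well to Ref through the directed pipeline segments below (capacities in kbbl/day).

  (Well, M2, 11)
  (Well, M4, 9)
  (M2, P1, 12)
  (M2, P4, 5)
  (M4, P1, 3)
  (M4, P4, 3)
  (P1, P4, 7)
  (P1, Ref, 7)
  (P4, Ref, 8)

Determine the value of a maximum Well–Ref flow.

Augment Well→M2→P1→Ref: bottleneck 7, flow now 7.
Augment Well→M2→P4→Ref: bottleneck 4, flow now 11.
Augment Well→M4→P4→Ref: bottleneck 3, flow now 14.
Augment Well→M4→P1→P4→Ref: bottleneck 1, flow now 15.
No augmenting path remains; maximum flow = 15.
In the residual graph, reachable from Well: {Well, M2, M4, P1, P4}.
Min-cut edges: P1→Ref (7), P4→Ref (8); capacity 7 + 8 = 15.
This cut is saturated, so no flow can exceed 15.

15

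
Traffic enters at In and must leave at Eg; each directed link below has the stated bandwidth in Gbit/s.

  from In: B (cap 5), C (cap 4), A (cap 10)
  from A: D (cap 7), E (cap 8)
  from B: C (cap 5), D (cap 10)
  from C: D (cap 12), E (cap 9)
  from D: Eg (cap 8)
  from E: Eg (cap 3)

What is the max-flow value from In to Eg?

11

Augment In→A→D→Eg: bottleneck 7, flow now 7.
Augment In→A→E→Eg: bottleneck 3, flow now 10.
Augment In→B→D→Eg: bottleneck 1, flow now 11.
No augmenting path remains; maximum flow = 11.
In the residual graph, reachable from In: {In, A, B, C, D, E}.
Min-cut edges: D→Eg (8), E→Eg (3); capacity 8 + 3 = 11.
This cut is saturated, so no flow can exceed 11.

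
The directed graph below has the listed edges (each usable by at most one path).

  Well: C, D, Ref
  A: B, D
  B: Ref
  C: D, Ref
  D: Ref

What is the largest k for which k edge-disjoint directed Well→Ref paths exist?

Assign every edge capacity 1; by Menger, the answer equals the max flow.
Path Well→Ref (+1); total 1.
Path Well→C→Ref (+1); total 2.
Path Well→D→Ref (+1); total 3.
No residual Well→Ref path; max flow = 3.
Certifying cut of size 3: {Well→C, Well→D, Well→Ref}.

3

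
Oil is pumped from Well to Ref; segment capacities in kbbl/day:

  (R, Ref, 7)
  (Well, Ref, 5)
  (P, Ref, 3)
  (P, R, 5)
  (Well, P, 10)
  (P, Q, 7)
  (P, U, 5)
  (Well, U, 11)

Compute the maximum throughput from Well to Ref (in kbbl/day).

13

Augment Well→Ref: bottleneck 5, flow now 5.
Augment Well→P→Ref: bottleneck 3, flow now 8.
Augment Well→P→R→Ref: bottleneck 5, flow now 13.
No augmenting path remains; maximum flow = 13.
In the residual graph, reachable from Well: {Well, P, Q, U}.
Min-cut edges: Well→Ref (5), P→R (5), P→Ref (3); capacity 5 + 5 + 3 = 13.
This cut is saturated, so no flow can exceed 13.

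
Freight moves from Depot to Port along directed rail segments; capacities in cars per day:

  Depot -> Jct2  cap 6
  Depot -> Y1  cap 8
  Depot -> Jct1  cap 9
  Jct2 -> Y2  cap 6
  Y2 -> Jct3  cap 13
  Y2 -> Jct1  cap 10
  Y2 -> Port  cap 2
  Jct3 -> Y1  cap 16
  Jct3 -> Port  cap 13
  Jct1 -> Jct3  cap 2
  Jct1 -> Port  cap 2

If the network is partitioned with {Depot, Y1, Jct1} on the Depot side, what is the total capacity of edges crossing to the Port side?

Edges leaving {Depot, Y1, Jct1}: Depot→Jct2 (6), Jct1→Jct3 (2), Jct1→Port (2).
Cut capacity = 6 + 2 + 2 = 10.

10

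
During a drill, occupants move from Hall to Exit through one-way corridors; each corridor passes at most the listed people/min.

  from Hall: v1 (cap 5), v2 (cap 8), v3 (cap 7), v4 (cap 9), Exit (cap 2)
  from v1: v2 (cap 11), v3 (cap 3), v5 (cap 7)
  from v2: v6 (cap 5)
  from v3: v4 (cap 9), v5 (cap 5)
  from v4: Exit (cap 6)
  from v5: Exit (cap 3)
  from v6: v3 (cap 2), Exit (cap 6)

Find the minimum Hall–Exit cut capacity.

16

Augment Hall→Exit: bottleneck 2, flow now 2.
Augment Hall→v4→Exit: bottleneck 6, flow now 8.
Augment Hall→v1→v5→Exit: bottleneck 3, flow now 11.
Augment Hall→v2→v6→Exit: bottleneck 5, flow now 16.
No augmenting path remains; maximum flow = 16.
By max-flow min-cut, the minimum cut capacity equals the max flow.
In the residual graph, reachable from Hall: {Hall, v1, v2, v3, v4, v5}.
Min-cut edges: Hall→Exit (2), v2→v6 (5), v4→Exit (6), v5→Exit (3); capacity 2 + 5 + 6 + 3 = 16.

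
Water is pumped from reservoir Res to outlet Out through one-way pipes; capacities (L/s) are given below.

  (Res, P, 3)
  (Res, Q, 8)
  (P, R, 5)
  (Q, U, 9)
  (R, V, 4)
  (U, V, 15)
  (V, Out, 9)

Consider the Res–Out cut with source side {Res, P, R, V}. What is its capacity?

Edges leaving {Res, P, R, V}: Res→Q (8), V→Out (9).
Cut capacity = 8 + 9 = 17.

17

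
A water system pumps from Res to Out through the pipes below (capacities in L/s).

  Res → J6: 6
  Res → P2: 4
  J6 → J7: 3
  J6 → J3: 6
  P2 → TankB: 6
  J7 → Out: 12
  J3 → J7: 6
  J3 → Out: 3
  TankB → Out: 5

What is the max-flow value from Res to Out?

10

Augment Res→J6→J7→Out: bottleneck 3, flow now 3.
Augment Res→J6→J3→Out: bottleneck 3, flow now 6.
Augment Res→P2→TankB→Out: bottleneck 4, flow now 10.
No augmenting path remains; maximum flow = 10.
In the residual graph, reachable from Res: {Res}.
Min-cut edges: Res→J6 (6), Res→P2 (4); capacity 6 + 4 = 10.
This cut is saturated, so no flow can exceed 10.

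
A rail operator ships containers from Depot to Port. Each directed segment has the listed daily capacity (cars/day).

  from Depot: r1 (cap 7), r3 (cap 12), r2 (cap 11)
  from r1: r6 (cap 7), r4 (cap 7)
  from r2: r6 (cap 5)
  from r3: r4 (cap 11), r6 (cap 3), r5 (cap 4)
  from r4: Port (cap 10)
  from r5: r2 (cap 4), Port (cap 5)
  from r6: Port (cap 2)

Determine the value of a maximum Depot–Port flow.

Augment Depot→r1→r4→Port: bottleneck 7, flow now 7.
Augment Depot→r2→r6→Port: bottleneck 2, flow now 9.
Augment Depot→r3→r4→Port: bottleneck 3, flow now 12.
Augment Depot→r3→r5→Port: bottleneck 4, flow now 16.
No augmenting path remains; maximum flow = 16.
In the residual graph, reachable from Depot: {Depot, r1, r2, r3, r4, r6}.
Min-cut edges: r3→r5 (4), r4→Port (10), r6→Port (2); capacity 4 + 10 + 2 = 16.
This cut is saturated, so no flow can exceed 16.

16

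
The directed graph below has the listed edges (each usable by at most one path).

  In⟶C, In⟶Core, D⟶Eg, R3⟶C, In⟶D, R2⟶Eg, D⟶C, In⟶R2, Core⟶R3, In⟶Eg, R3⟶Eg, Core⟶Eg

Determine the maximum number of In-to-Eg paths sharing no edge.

Assign every edge capacity 1; by Menger, the answer equals the max flow.
Path In→Eg (+1); total 1.
Path In→Core→Eg (+1); total 2.
Path In→D→Eg (+1); total 3.
Path In→R2→Eg (+1); total 4.
No residual In→Eg path; max flow = 4.
Certifying cut of size 4: {In→Core, In→D, In→Eg, In→R2}.

4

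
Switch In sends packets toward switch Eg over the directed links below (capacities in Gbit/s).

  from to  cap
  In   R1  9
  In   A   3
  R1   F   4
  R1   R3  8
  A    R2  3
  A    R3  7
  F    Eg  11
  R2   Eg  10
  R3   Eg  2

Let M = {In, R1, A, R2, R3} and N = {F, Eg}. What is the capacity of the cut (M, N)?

Edges leaving {In, R1, A, R2, R3}: R1→F (4), R2→Eg (10), R3→Eg (2).
Cut capacity = 4 + 10 + 2 = 16.

16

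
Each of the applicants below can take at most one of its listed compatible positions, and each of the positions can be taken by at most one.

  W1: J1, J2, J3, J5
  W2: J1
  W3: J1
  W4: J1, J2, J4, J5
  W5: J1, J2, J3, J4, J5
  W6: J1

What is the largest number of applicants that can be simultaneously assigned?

4

Unit-capacity flow: source→left, listed edges, right→sink; max matching = max flow.
Augmenting path W1→J1 (+1); matched 1.
Augmenting path W4→J2 (+1); matched 2.
Augmenting path W5→J3 (+1); matched 3.
Augmenting path W2→J1→W1→J5 (+1); matched 4.
No augmenting path remains; maximum matching = 4.
König certificate: {W1, W4, W5, J1} is a vertex cover of size 4 (every listed pair touches it), so no matching can be larger.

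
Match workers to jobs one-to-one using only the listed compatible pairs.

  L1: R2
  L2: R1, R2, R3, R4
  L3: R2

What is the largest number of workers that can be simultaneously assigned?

2

Unit-capacity flow: source→left, listed edges, right→sink; max matching = max flow.
Augmenting path L1→R2 (+1); matched 1.
Augmenting path L2→R1 (+1); matched 2.
No augmenting path remains; maximum matching = 2.
König certificate: {L2, R2} is a vertex cover of size 2 (every listed pair touches it), so no matching can be larger.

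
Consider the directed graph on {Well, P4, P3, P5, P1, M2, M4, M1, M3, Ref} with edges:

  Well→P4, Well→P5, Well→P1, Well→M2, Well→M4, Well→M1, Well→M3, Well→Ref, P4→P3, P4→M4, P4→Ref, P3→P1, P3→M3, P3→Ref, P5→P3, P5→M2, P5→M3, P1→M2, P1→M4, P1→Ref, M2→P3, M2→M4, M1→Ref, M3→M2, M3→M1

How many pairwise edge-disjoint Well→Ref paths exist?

5

Assign every edge capacity 1; by Menger, the answer equals the max flow.
Path Well→Ref (+1); total 1.
Path Well→P4→Ref (+1); total 2.
Path Well→P1→Ref (+1); total 3.
Path Well→M1→Ref (+1); total 4.
Path Well→P5→P3→Ref (+1); total 5.
No residual Well→Ref path; max flow = 5.
Certifying cut of size 5: {M1→Ref, P1→Ref, P3→Ref, Well→P4, Well→Ref}.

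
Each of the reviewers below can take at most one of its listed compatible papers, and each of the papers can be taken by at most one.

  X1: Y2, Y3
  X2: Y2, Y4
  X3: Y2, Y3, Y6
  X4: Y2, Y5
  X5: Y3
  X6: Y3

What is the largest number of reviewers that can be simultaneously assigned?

Unit-capacity flow: source→left, listed edges, right→sink; max matching = max flow.
Augmenting path X1→Y2 (+1); matched 1.
Augmenting path X2→Y4 (+1); matched 2.
Augmenting path X3→Y3 (+1); matched 3.
Augmenting path X4→Y5 (+1); matched 4.
Augmenting path X5→Y3→X3→Y6 (+1); matched 5.
No augmenting path remains; maximum matching = 5.
König certificate: {X1, X2, X3, X4, Y3} is a vertex cover of size 5 (every listed pair touches it), so no matching can be larger.

5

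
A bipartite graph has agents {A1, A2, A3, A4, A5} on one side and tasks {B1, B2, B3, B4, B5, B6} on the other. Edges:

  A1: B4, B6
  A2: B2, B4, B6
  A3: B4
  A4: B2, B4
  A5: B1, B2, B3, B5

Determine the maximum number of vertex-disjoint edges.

4

Unit-capacity flow: source→left, listed edges, right→sink; max matching = max flow.
Augmenting path A1→B4 (+1); matched 1.
Augmenting path A2→B2 (+1); matched 2.
Augmenting path A5→B1 (+1); matched 3.
Augmenting path A3→B4→A1→B6 (+1); matched 4.
No augmenting path remains; maximum matching = 4.
König certificate: {A5, B2, B4, B6} is a vertex cover of size 4 (every listed pair touches it), so no matching can be larger.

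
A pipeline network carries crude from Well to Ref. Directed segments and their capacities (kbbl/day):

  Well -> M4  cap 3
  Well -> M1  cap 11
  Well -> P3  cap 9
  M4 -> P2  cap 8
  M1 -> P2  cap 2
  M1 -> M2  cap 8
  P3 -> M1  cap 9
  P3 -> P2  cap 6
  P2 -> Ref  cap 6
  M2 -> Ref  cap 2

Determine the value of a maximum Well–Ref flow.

Augment Well→M4→P2→Ref: bottleneck 3, flow now 3.
Augment Well→M1→P2→Ref: bottleneck 2, flow now 5.
Augment Well→M1→M2→Ref: bottleneck 2, flow now 7.
Augment Well→P3→P2→Ref: bottleneck 1, flow now 8.
No augmenting path remains; maximum flow = 8.
In the residual graph, reachable from Well: {Well, M4, M1, P3, P2, M2}.
Min-cut edges: P2→Ref (6), M2→Ref (2); capacity 6 + 2 = 8.
This cut is saturated, so no flow can exceed 8.

8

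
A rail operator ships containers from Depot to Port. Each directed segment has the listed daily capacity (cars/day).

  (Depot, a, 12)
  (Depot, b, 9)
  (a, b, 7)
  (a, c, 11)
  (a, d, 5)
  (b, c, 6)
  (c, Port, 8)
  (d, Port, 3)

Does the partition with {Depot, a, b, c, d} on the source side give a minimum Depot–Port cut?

Yes — it is a minimum cut (capacity 11).

Given cut capacity: 8 + 3 = 11.
Augment Depot→a→c→Port: bottleneck 8, flow now 8.
Augment Depot→a→d→Port: bottleneck 3, flow now 11.
No augmenting path remains; maximum flow = 11.
Cut capacity 11 equals the max flow, so it is a minimum cut.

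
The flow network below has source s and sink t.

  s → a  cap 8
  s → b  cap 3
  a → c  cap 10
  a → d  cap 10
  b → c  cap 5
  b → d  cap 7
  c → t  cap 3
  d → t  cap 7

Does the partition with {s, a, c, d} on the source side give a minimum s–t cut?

No — its capacity is 13, but the minimum cut has capacity 10.

Given cut capacity: 3 + 3 + 7 = 13.
Augment s→a→c→t: bottleneck 3, flow now 3.
Augment s→a→d→t: bottleneck 5, flow now 8.
Augment s→b→d→t: bottleneck 2, flow now 10.
No augmenting path remains; maximum flow = 10.
In the residual graph, reachable from s: {s, a, b, c, d}.
Min-cut edges: c→t (3), d→t (7); capacity 3 + 7 = 10.
Cut capacity 13 exceeds the max flow 10, so it is not minimum.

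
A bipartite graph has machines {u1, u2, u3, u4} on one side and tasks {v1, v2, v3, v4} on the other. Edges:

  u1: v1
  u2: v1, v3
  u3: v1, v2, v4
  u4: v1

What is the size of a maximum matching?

Unit-capacity flow: source→left, listed edges, right→sink; max matching = max flow.
Augmenting path u1→v1 (+1); matched 1.
Augmenting path u2→v3 (+1); matched 2.
Augmenting path u3→v2 (+1); matched 3.
No augmenting path remains; maximum matching = 3.
König certificate: {u2, u3, v1} is a vertex cover of size 3 (every listed pair touches it), so no matching can be larger.

3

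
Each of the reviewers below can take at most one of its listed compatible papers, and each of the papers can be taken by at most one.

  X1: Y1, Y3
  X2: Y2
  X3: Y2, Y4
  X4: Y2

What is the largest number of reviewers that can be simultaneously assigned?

3

Unit-capacity flow: source→left, listed edges, right→sink; max matching = max flow.
Augmenting path X1→Y1 (+1); matched 1.
Augmenting path X2→Y2 (+1); matched 2.
Augmenting path X3→Y4 (+1); matched 3.
No augmenting path remains; maximum matching = 3.
König certificate: {X1, X3, Y2} is a vertex cover of size 3 (every listed pair touches it), so no matching can be larger.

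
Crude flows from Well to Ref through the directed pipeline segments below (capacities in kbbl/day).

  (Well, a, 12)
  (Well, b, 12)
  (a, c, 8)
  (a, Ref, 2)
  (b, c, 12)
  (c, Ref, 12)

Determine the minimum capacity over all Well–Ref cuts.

Augment Well→a→Ref: bottleneck 2, flow now 2.
Augment Well→a→c→Ref: bottleneck 8, flow now 10.
Augment Well→b→c→Ref: bottleneck 4, flow now 14.
No augmenting path remains; maximum flow = 14.
By max-flow min-cut, the minimum cut capacity equals the max flow.
In the residual graph, reachable from Well: {Well, a, b, c}.
Min-cut edges: a→Ref (2), c→Ref (12); capacity 2 + 12 = 14.

14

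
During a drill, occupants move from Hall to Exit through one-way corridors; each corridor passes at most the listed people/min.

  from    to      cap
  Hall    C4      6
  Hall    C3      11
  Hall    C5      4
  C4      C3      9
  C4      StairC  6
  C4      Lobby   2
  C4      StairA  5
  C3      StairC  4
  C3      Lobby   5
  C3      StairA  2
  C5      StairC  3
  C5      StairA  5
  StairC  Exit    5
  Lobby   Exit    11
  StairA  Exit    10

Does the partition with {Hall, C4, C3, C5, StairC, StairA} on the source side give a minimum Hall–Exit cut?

Given cut capacity: 2 + 5 + 5 + 10 = 22.
Augment Hall→C4→StairC→Exit: bottleneck 5, flow now 5.
Augment Hall→C4→Lobby→Exit: bottleneck 1, flow now 6.
Augment Hall→C3→Lobby→Exit: bottleneck 5, flow now 11.
Augment Hall→C3→StairA→Exit: bottleneck 2, flow now 13.
Augment Hall→C5→StairA→Exit: bottleneck 4, flow now 17.
Augment Hall→C3→StairC→C4→Lobby→Exit: bottleneck 1, flow now 18. (uses reverse residual edge)
Augment Hall→C3→StairC→C4→StairA→Exit: bottleneck 3, flow now 21. (uses reverse residual edge)
No augmenting path remains; maximum flow = 21.
In the residual graph, reachable from Hall: {Hall}.
Min-cut edges: Hall→C4 (6), Hall→C3 (11), Hall→C5 (4); capacity 6 + 11 + 4 = 21.
Cut capacity 22 exceeds the max flow 21, so it is not minimum.

No — its capacity is 22, but the minimum cut has capacity 21.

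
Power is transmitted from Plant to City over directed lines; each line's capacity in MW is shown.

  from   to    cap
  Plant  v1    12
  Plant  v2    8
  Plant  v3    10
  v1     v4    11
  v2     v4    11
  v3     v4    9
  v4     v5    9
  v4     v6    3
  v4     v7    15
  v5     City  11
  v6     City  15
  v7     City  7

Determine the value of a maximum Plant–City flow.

Augment Plant→v1→v4→v5→City: bottleneck 9, flow now 9.
Augment Plant→v1→v4→v6→City: bottleneck 2, flow now 11.
Augment Plant→v2→v4→v6→City: bottleneck 1, flow now 12.
Augment Plant→v2→v4→v7→City: bottleneck 7, flow now 19.
No augmenting path remains; maximum flow = 19.
In the residual graph, reachable from Plant: {Plant, v1, v2, v3, v4, v7}.
Min-cut edges: v4→v5 (9), v4→v6 (3), v7→City (7); capacity 9 + 3 + 7 = 19.
This cut is saturated, so no flow can exceed 19.

19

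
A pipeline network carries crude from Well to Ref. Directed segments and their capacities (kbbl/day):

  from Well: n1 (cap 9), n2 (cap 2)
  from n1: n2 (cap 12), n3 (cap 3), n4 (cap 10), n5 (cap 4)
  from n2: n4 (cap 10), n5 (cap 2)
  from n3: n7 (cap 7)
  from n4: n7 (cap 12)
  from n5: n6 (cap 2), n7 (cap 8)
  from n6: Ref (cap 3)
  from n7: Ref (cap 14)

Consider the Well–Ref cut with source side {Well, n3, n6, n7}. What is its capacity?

28

Edges leaving {Well, n3, n6, n7}: Well→n1 (9), Well→n2 (2), n6→Ref (3), n7→Ref (14).
Cut capacity = 9 + 2 + 3 + 14 = 28.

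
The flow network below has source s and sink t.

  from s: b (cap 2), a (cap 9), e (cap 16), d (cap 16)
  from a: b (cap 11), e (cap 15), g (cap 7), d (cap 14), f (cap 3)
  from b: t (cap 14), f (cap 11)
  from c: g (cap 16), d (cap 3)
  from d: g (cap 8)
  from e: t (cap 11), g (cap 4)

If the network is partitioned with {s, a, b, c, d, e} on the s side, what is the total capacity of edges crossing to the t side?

74

Edges leaving {s, a, b, c, d, e}: a→f (3), a→g (7), b→f (11), b→t (14), c→g (16), d→g (8), e→g (4), e→t (11).
Cut capacity = 3 + 7 + 11 + 14 + 16 + 8 + 4 + 11 = 74.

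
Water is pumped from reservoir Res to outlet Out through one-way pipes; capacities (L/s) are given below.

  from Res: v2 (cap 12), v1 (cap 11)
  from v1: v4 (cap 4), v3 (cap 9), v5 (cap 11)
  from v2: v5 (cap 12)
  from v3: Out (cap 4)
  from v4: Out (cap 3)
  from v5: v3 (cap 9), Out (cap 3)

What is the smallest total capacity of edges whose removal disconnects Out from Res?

10

Augment Res→v1→v3→Out: bottleneck 4, flow now 4.
Augment Res→v1→v4→Out: bottleneck 3, flow now 7.
Augment Res→v1→v5→Out: bottleneck 3, flow now 10.
No augmenting path remains; maximum flow = 10.
By max-flow min-cut, the minimum cut capacity equals the max flow.
In the residual graph, reachable from Res: {Res, v1, v2, v3, v4, v5}.
Min-cut edges: v3→Out (4), v4→Out (3), v5→Out (3); capacity 4 + 3 + 3 = 10.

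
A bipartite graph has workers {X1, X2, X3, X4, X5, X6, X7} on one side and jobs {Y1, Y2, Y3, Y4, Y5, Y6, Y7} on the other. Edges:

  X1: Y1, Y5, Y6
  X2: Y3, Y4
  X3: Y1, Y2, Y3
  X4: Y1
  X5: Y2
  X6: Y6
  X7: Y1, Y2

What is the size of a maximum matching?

Unit-capacity flow: source→left, listed edges, right→sink; max matching = max flow.
Augmenting path X1→Y1 (+1); matched 1.
Augmenting path X2→Y3 (+1); matched 2.
Augmenting path X3→Y2 (+1); matched 3.
Augmenting path X6→Y6 (+1); matched 4.
Augmenting path X4→Y1→X1→Y5 (+1); matched 5.
Augmenting path X5→Y2→X3→Y3→X2→Y4 (+1); matched 6.
No augmenting path remains; maximum matching = 6.
König certificate: {X1, X2, X3, X6, Y1, Y2} is a vertex cover of size 6 (every listed pair touches it), so no matching can be larger.

6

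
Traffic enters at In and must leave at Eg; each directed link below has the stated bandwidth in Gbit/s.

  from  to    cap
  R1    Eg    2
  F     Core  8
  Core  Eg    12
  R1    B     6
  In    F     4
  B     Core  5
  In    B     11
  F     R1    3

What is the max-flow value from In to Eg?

9

Augment In→F→R1→Eg: bottleneck 2, flow now 2.
Augment In→F→Core→Eg: bottleneck 2, flow now 4.
Augment In→B→Core→Eg: bottleneck 5, flow now 9.
No augmenting path remains; maximum flow = 9.
In the residual graph, reachable from In: {In, B}.
Min-cut edges: In→F (4), B→Core (5); capacity 4 + 5 = 9.
This cut is saturated, so no flow can exceed 9.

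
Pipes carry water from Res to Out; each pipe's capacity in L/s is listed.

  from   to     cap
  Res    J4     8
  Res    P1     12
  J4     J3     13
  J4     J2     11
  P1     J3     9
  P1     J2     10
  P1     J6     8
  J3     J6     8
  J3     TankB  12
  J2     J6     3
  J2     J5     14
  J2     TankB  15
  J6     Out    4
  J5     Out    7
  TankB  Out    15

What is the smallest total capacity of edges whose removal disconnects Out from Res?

20

Augment Res→P1→J6→Out: bottleneck 4, flow now 4.
Augment Res→J4→J3→TankB→Out: bottleneck 8, flow now 12.
Augment Res→P1→J3→TankB→Out: bottleneck 4, flow now 16.
Augment Res→P1→J2→J5→Out: bottleneck 4, flow now 20.
No augmenting path remains; maximum flow = 20.
By max-flow min-cut, the minimum cut capacity equals the max flow.
In the residual graph, reachable from Res: {Res}.
Min-cut edges: Res→J4 (8), Res→P1 (12); capacity 8 + 12 = 20.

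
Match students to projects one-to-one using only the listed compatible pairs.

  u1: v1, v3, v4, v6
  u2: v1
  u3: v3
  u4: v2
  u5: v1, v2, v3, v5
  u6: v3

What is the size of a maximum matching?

Unit-capacity flow: source→left, listed edges, right→sink; max matching = max flow.
Augmenting path u1→v1 (+1); matched 1.
Augmenting path u3→v3 (+1); matched 2.
Augmenting path u4→v2 (+1); matched 3.
Augmenting path u5→v5 (+1); matched 4.
Augmenting path u2→v1→u1→v4 (+1); matched 5.
No augmenting path remains; maximum matching = 5.
König certificate: {u1, u2, u4, u5, v3} is a vertex cover of size 5 (every listed pair touches it), so no matching can be larger.

5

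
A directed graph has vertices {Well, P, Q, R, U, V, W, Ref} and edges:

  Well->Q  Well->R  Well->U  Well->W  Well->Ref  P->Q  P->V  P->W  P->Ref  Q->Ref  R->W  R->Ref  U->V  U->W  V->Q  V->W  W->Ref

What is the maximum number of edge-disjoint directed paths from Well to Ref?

4

Assign every edge capacity 1; by Menger, the answer equals the max flow.
Path Well→Ref (+1); total 1.
Path Well→Q→Ref (+1); total 2.
Path Well→R→Ref (+1); total 3.
Path Well→W→Ref (+1); total 4.
No residual Well→Ref path; max flow = 4.
Certifying cut of size 4: {Q→Ref, W→Ref, Well→R, Well→Ref}.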